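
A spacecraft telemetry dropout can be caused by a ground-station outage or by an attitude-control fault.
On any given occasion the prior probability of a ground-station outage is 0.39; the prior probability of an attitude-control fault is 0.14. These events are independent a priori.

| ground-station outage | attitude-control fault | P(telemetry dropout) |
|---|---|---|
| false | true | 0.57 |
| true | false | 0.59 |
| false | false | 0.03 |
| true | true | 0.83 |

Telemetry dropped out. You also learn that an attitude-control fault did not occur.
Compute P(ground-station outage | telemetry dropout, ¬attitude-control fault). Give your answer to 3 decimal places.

Enumerate both values of ground-station outage and weight by the priors:
  P(telemetry dropout | ¬attitude-control fault) = 0.03*0.61 + 0.59*0.39
        = 0.018300 + 0.230100 = 0.248400
The terms with ground-station outage present sum to 0.230100, so
  P(ground-station outage | telemetry dropout, ¬attitude-control fault) = 0.230100 / 0.248400 ≈ 0.926

P(ground-station outage | telemetry dropout, ¬attitude-control fault) ≈ 0.926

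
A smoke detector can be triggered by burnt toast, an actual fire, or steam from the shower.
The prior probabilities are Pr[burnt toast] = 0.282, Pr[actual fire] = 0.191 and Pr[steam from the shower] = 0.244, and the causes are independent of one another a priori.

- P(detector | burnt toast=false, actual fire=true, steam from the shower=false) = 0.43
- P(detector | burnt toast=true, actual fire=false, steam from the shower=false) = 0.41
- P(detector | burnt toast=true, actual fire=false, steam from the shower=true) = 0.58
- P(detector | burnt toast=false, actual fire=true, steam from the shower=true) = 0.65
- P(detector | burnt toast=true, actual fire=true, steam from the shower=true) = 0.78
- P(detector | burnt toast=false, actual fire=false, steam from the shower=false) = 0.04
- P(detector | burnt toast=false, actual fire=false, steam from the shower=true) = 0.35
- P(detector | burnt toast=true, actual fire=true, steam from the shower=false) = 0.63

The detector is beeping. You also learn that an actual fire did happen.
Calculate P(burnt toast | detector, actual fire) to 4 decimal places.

P(burnt toast | detector, actual fire) ≈ 0.3512

Sum P(detector|·) weighted by the priors over the 4 (burnt toast, steam from the shower) configurations:
  P(detector | actual fire) = 0.43×0.718×0.756 + 0.65×0.718×0.244 + 0.63×0.282×0.756 + 0.78×0.282×0.244
        = 0.233407 + 0.113875 + 0.134311 + 0.053670 = 0.535263
Keeping only the burnt toast-present terms gives 0.187981, so
  P(burnt toast | detector, actual fire) = 0.187981 / 0.535263 ≈ 0.3512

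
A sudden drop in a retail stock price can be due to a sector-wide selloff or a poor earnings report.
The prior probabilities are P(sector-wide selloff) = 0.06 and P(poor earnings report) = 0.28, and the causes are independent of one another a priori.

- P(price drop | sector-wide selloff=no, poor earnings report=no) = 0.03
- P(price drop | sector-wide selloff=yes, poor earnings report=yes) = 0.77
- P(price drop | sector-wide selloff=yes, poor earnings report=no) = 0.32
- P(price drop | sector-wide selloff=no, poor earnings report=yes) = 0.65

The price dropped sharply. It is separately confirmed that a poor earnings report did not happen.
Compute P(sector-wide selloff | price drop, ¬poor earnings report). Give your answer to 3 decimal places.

Weight on sector-wide selloff=true, given the evidence: 0.32*0.06 = 0.019200
Normalizer over all consistent configurations: 0.03*0.94 + 0.32*0.06 = 0.047400
P(sector-wide selloff | price drop, ¬poor earnings report) = 0.019200/0.047400 ≈ 0.405

P(sector-wide selloff | price drop, ¬poor earnings report) ≈ 0.405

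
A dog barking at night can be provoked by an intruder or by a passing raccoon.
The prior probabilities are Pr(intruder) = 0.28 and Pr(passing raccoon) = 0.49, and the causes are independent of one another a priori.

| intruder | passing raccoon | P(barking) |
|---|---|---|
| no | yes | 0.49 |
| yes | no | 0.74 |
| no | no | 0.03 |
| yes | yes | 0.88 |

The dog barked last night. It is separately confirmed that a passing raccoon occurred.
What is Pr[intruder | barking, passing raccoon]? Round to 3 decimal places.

P(barking | passing raccoon) = 0.49*0.72 + 0.88*0.28 = 0.352800 + 0.246400 = 0.599200
The intruder-present share is 0.88*0.28 = 0.246400.
So P(intruder | barking, passing raccoon) = 0.246400/0.599200 ≈ 0.411.

Pr[intruder | barking, passing raccoon] ≈ 0.411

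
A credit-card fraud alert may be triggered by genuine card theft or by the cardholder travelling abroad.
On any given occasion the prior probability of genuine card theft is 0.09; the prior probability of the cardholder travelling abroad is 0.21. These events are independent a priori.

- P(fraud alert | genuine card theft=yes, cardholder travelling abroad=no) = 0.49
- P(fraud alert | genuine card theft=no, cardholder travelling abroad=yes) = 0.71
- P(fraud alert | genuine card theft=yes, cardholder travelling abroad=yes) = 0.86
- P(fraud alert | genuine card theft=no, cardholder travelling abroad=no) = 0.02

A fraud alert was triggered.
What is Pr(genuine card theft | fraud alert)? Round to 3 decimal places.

Pr(genuine card theft | fraud alert) ≈ 0.254

By total probability over the 4 (genuine card theft, cardholder travelling abroad) configurations:
  P(fraud alert) = 0.02×0.91×0.79 + 0.71×0.91×0.21 + 0.49×0.09×0.79 + 0.86×0.09×0.21
        = 0.014378 + 0.135681 + 0.034839 + 0.016254 = 0.201152
The terms with genuine card theft present sum to 0.051093, so
  P(genuine card theft | fraud alert) = 0.051093 / 0.201152 ≈ 0.254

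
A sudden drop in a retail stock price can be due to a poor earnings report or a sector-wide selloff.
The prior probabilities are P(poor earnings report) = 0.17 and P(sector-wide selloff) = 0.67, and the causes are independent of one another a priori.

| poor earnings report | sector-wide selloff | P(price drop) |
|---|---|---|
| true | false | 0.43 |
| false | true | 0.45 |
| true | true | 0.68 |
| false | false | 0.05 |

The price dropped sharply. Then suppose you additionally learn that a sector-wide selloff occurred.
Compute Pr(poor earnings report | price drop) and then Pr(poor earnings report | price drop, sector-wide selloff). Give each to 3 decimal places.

For the numerator, keep only poor earnings report=true terms: 0.024123 + 0.077452 = 0.101575
Denominator P(price drop): 0.05*0.83*0.33 + 0.45*0.83*0.67 + 0.43*0.17*0.33 + 0.68*0.17*0.67 = 0.365515
P(poor earnings report | price drop) = 0.101575/0.365515 ≈ 0.278

Now condition on the additional information:
Sum P(price drop|·) weighted by the priors over both values of poor earnings report:
  P(price drop | sector-wide selloff) = 0.45×0.83 + 0.68×0.17
        = 0.373500 + 0.115600 = 0.489100
Keeping only the poor earnings report-present terms gives 0.115600, so
  P(poor earnings report | price drop, sector-wide selloff) = 0.115600 / 0.489100 ≈ 0.236

Pr(poor earnings report | price drop) ≈ 0.278; Pr(poor earnings report | price drop, sector-wide selloff) ≈ 0.236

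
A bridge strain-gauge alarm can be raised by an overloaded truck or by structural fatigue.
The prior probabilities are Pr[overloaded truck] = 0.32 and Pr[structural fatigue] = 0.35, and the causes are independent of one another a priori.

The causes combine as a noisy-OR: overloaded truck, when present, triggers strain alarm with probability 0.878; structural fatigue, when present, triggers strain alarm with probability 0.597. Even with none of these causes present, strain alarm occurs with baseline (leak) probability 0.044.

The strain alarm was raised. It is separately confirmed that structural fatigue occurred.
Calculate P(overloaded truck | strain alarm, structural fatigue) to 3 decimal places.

P(overloaded truck | strain alarm, structural fatigue) ≈ 0.422

Under noisy-OR, P(strain alarm | causes) = 1 − (1−0.044)·∏(1−qᵢ) over the active causes.
Weight on overloaded truck=true, given the evidence: 0.952997*0.32 = 0.304959
Denominator P(strain alarm | structural fatigue): 0.614732*0.68 + 0.952997*0.32 = 0.722977
P(overloaded truck | strain alarm, structural fatigue) = 0.304959/0.722977 ≈ 0.422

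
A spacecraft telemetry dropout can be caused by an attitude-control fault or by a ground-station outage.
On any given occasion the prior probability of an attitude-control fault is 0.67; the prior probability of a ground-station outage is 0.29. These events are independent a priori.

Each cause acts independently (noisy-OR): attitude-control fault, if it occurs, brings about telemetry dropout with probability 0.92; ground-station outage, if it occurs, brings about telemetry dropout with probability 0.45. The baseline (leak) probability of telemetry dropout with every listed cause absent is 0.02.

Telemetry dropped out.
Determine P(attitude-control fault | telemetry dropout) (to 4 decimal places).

Under noisy-OR, P(telemetry dropout | causes) = 1 − (1−0.02)·∏(1−qᵢ) over the active causes.
Enumerate the 4 (attitude-control fault, ground-station outage) configurations and weight by the priors:
  P(telemetry dropout) = 0.02*0.33*0.71 + 0.461*0.33*0.29 + 0.9216*0.67*0.71 + 0.95688*0.67*0.29
        = 0.004686 + 0.044118 + 0.438405 + 0.185922 = 0.673131
Configurations with attitude-control fault contribute 0.624327, so
  P(attitude-control fault | telemetry dropout) = 0.624327 / 0.673131 ≈ 0.9275

P(attitude-control fault | telemetry dropout) ≈ 0.9275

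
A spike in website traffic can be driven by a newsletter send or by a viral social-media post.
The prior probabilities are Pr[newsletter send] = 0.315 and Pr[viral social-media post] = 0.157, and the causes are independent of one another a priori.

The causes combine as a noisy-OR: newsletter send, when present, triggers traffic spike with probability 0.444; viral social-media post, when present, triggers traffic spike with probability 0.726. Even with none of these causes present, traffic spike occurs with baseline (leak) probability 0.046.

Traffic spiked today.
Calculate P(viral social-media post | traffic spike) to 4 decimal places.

Under noisy-OR, P(traffic spike | causes) = 1 − (1−0.046)·∏(1−qᵢ) over the active causes.
Enumerate the 4 (newsletter send, viral social-media post) configurations and weight by the priors:
  P(traffic spike) = 0.046·0.685·0.843 + 0.738604·0.685·0.157 + 0.469576·0.315·0.843 + 0.854664·0.315·0.157
        = 0.026563 + 0.079433 + 0.124694 + 0.042267 = 0.272957
Configurations with viral social-media post contribute 0.121700, so
  P(viral social-media post | traffic spike) = 0.121700 / 0.272957 ≈ 0.4459

P(viral social-media post | traffic spike) ≈ 0.4459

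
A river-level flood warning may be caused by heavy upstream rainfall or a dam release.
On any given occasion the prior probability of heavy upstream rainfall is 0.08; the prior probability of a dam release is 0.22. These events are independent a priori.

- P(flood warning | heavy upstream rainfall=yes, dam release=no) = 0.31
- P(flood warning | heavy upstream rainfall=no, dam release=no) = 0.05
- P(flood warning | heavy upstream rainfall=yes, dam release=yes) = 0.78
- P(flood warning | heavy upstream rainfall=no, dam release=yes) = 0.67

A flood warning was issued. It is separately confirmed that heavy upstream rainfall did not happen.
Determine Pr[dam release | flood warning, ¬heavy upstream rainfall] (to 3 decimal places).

Pr[dam release | flood warning, ¬heavy upstream rainfall] ≈ 0.791

For the numerator, keep only dam release=true terms: 0.67×0.22 = 0.147400
Denominator P(flood warning | ¬heavy upstream rainfall): 0.05×0.78 + 0.67×0.22 = 0.186400
P(dam release | flood warning, ¬heavy upstream rainfall) = 0.147400/0.186400 ≈ 0.791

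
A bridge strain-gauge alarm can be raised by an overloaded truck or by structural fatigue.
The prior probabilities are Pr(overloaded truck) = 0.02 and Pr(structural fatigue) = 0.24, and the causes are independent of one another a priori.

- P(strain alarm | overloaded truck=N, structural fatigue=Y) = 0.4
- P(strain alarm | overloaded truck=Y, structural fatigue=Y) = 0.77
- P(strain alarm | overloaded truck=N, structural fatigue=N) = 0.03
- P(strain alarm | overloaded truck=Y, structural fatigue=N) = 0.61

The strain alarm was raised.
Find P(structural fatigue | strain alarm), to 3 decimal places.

Numerator (weight on configurations with structural fatigue): 0.094080 + 0.003696 = 0.097776
The normalizing constant is 0.03*0.98*0.76 + 0.4*0.98*0.24 + 0.61*0.02*0.76 + 0.77*0.02*0.24 = 0.129392
P(structural fatigue | strain alarm) = 0.097776/0.129392 ≈ 0.756

P(structural fatigue | strain alarm) ≈ 0.756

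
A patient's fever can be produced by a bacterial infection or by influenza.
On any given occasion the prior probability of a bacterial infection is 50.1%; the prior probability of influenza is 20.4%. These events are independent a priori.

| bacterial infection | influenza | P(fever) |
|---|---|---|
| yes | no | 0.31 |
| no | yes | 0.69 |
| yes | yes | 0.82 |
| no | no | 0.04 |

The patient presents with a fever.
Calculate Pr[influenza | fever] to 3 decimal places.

Pr[influenza | fever] ≈ 0.525

For the numerator, keep only influenza=true terms: 0.070239 + 0.083807 = 0.154046
The normalizing constant is 0.04*0.499*0.796 + 0.69*0.499*0.204 + 0.31*0.501*0.796 + 0.82*0.501*0.204 = 0.293561
Posterior = 0.154046 / 0.293561 ≈ 0.525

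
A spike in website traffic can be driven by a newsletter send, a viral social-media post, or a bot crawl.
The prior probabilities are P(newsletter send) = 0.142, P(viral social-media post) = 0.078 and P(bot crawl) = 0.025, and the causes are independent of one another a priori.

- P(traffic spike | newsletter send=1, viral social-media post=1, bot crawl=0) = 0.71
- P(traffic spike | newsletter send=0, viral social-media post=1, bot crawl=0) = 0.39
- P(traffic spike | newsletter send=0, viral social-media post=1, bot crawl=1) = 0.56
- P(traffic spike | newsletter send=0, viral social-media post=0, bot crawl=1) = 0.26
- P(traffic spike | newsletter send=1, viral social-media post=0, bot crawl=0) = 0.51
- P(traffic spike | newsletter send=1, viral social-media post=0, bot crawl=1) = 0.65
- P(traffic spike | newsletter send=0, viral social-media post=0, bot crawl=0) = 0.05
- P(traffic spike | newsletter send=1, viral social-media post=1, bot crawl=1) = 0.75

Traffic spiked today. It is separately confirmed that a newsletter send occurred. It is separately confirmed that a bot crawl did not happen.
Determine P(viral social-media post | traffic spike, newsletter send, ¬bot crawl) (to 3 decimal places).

Weight on viral social-media post=true, given the evidence: 0.71·0.078 = 0.055380
Normalizer over all consistent configurations: 0.51·0.922 + 0.71·0.078 = 0.525600
P(viral social-media post | traffic spike, newsletter send, ¬bot crawl) = 0.055380/0.525600 ≈ 0.105

P(viral social-media post | traffic spike, newsletter send, ¬bot crawl) ≈ 0.105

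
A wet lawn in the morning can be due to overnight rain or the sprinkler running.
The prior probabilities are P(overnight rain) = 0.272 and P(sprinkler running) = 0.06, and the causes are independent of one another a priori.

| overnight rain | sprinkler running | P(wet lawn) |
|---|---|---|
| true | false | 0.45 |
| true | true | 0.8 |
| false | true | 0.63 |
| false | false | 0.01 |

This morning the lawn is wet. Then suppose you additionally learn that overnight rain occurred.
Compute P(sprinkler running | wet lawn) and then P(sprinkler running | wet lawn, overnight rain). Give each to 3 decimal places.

Enumerate the 4 (overnight rain, sprinkler running) configurations and weight by the priors:
  P(wet lawn) = 0.01×0.728×0.94 + 0.63×0.728×0.06 + 0.45×0.272×0.94 + 0.8×0.272×0.06
        = 0.006843 + 0.027518 + 0.115056 + 0.013056 = 0.162473
Configurations with sprinkler running contribute 0.040574, so
  P(sprinkler running | wet lawn) = 0.040574 / 0.162473 ≈ 0.250

With the extra evidence:
By total probability over both values of sprinkler running:
  P(wet lawn | overnight rain) = 0.45·0.94 + 0.8·0.06
        = 0.423000 + 0.048000 = 0.471000
The terms with sprinkler running present sum to 0.048000, so
  P(sprinkler running | wet lawn, overnight rain) = 0.048000 / 0.471000 ≈ 0.102
Conditioning on overnight rain lowers the posterior on sprinkler running: the classic explaining-away effect in a common-effect structure.

P(sprinkler running | wet lawn) ≈ 0.250; P(sprinkler running | wet lawn, overnight rain) ≈ 0.102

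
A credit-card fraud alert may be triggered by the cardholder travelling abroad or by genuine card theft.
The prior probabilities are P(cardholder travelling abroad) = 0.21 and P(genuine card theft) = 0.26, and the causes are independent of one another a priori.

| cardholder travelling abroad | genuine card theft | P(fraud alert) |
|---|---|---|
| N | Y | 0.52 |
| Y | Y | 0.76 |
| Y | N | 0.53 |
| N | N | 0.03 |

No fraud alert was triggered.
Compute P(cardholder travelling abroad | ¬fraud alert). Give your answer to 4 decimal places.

P(cardholder travelling abroad | ¬fraud alert) ≈ 0.1146

Numerator (weight on configurations with cardholder travelling abroad): 0.073038 + 0.013104 = 0.086142
The normalizing constant is 0.97·0.79·0.74 + 0.48·0.79·0.26 + 0.47·0.21·0.74 + 0.24·0.21·0.26 = 0.751796
P(cardholder travelling abroad | ¬fraud alert) = 0.086142/0.751796 ≈ 0.1146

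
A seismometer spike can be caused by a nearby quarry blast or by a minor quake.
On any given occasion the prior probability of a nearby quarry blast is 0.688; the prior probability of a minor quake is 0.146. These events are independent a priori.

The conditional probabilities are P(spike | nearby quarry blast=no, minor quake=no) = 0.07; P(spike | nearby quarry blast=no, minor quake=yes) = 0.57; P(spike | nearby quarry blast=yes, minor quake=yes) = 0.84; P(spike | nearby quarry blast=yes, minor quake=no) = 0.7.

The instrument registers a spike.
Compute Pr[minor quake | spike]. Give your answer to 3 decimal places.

Pr[minor quake | spike] ≈ 0.204

P(spike) = 0.07×0.312×0.854 + 0.57×0.312×0.146 + 0.7×0.688×0.854 + 0.84×0.688×0.146 = 0.018651 + 0.025965 + 0.411286 + 0.084376 = 0.540278
Restricting to configurations with minor quake present: 0.025965 + 0.084376 = 0.110341.
Hence the posterior is 0.110341/0.540278 ≈ 0.204.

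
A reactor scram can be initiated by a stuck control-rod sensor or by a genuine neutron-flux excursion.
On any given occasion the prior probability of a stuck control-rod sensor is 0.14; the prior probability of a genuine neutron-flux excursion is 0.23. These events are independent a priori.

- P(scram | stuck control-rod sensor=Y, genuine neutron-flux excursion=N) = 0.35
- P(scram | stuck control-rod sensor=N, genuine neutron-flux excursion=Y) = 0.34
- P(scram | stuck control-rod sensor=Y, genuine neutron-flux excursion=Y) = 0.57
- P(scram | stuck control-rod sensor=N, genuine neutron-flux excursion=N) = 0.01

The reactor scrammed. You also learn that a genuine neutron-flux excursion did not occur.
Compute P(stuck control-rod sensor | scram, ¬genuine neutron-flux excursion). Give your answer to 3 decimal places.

P(stuck control-rod sensor | scram, ¬genuine neutron-flux excursion) ≈ 0.851

Sum P(scram|·) weighted by the priors over both values of stuck control-rod sensor:
  P(scram | ¬genuine neutron-flux excursion) = 0.01*0.86 + 0.35*0.14
        = 0.008600 + 0.049000 = 0.057600
Configurations with stuck control-rod sensor contribute 0.049000, so
  P(stuck control-rod sensor | scram, ¬genuine neutron-flux excursion) = 0.049000 / 0.057600 ≈ 0.851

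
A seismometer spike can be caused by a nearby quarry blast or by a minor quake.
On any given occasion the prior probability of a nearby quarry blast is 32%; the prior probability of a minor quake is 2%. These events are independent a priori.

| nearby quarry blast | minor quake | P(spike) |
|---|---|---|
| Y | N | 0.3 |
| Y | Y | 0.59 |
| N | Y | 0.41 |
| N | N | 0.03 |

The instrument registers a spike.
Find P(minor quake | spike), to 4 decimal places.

P(spike) = 0.03·0.68·0.98 + 0.41·0.68·0.02 + 0.3·0.32·0.98 + 0.59·0.32·0.02 = 0.019992 + 0.005576 + 0.094080 + 0.003776 = 0.123424
The minor quake-present share is 0.005576 + 0.003776 = 0.009352.
So P(minor quake | spike) = 0.009352/0.123424 ≈ 0.0758.

P(minor quake | spike) ≈ 0.0758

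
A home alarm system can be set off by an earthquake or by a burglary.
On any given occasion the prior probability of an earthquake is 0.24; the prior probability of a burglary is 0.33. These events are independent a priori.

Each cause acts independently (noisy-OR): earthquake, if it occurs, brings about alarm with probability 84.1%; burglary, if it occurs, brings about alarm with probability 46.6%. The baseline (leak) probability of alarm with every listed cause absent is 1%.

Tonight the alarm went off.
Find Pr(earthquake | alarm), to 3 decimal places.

Under noisy-OR, P(alarm | causes) = 1 − (1−0.01)·∏(1−qᵢ) over the active causes.
Weight on earthquake=true, given the evidence: 0.135488 + 0.072543 = 0.208031
Denominator P(alarm): 0.01×0.76×0.67 + 0.47134×0.76×0.33 + 0.84259×0.24×0.67 + 0.915943×0.24×0.33 = 0.331335
P(earthquake | alarm) = 0.208031/0.331335 ≈ 0.628

Pr(earthquake | alarm) ≈ 0.628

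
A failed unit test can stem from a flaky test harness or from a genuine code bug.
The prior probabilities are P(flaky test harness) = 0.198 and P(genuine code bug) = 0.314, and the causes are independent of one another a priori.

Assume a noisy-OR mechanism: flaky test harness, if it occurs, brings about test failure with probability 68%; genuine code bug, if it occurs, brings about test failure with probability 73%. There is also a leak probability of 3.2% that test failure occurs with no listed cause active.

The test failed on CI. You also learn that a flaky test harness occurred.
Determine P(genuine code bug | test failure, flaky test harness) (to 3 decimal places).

P(genuine code bug | test failure, flaky test harness) ≈ 0.378

Under noisy-OR, P(test failure | causes) = 1 − (1−0.032)·∏(1−qᵢ) over the active causes.
P(test failure | flaky test harness) = 0.69024×0.686 + 0.916365×0.314 = 0.473505 + 0.287739 = 0.761244
The genuine code bug-present share is 0.916365×0.314 = 0.287739.
So P(genuine code bug | test failure, flaky test harness) = 0.287739/0.761244 ≈ 0.378.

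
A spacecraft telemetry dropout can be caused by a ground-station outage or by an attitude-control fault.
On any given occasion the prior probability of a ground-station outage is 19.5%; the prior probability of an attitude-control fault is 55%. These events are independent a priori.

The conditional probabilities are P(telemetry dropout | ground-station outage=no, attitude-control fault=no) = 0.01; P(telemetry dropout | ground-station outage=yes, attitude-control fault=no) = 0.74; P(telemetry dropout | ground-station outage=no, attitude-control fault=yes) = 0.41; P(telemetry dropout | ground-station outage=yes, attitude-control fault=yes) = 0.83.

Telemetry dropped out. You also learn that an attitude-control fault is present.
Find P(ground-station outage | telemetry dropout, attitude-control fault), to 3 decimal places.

P(ground-station outage | telemetry dropout, attitude-control fault) ≈ 0.329

P(telemetry dropout | attitude-control fault) = 0.41×0.805 + 0.83×0.195 = 0.330050 + 0.161850 = 0.491900
Restricting to configurations with ground-station outage present: 0.83×0.195 = 0.161850.
So P(ground-station outage | telemetry dropout, attitude-control fault) = 0.161850/0.491900 ≈ 0.329.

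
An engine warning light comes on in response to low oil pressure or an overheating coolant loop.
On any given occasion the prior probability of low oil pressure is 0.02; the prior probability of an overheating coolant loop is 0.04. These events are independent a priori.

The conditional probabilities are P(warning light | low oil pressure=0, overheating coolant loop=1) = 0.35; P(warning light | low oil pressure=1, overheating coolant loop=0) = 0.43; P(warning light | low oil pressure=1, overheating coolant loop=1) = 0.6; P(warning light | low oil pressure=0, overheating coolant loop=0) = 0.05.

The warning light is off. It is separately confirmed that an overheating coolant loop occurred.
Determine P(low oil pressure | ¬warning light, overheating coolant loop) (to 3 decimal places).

P(low oil pressure | ¬warning light, overheating coolant loop) ≈ 0.012

P(¬warning light | overheating coolant loop) = 0.65×0.98 + 0.4×0.02 = 0.637000 + 0.008000 = 0.645000
Of this, 0.008000 comes from 0.4×0.02 (the low oil pressure=true cases).
So P(low oil pressure | ¬warning light, overheating coolant loop) = 0.008000/0.645000 ≈ 0.012.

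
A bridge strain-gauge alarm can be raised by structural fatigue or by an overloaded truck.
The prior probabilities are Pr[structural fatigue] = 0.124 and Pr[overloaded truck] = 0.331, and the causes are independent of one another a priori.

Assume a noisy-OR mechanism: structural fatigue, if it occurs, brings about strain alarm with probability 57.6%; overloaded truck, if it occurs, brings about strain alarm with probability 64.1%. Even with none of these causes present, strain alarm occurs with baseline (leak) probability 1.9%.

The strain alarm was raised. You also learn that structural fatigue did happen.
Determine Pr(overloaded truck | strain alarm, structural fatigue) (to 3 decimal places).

Under noisy-OR, P(strain alarm | causes) = 1 − (1−0.019)·∏(1−qᵢ) over the active causes.
Weight on overloaded truck=true, given the evidence: 0.850676×0.331 = 0.281574
Normalizer over all consistent configurations: 0.584056×0.669 + 0.850676×0.331 = 0.672307
P(overloaded truck | strain alarm, structural fatigue) = 0.281574/0.672307 ≈ 0.419

Pr(overloaded truck | strain alarm, structural fatigue) ≈ 0.419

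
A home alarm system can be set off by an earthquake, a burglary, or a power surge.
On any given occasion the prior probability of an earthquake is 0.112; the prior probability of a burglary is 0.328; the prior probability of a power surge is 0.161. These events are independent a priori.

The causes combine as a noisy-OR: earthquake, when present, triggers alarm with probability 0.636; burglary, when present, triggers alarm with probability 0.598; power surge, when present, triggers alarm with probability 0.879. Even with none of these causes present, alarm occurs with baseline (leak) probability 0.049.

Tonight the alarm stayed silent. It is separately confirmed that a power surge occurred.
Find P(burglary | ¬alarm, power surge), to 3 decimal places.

P(burglary | ¬alarm, power surge) ≈ 0.164

Under noisy-OR, P(alarm | causes) = 1 − (1−0.049)·∏(1−qᵢ) over the active causes.
By total probability over the 4 (earthquake, burglary) configurations:
  P(¬alarm | power surge) = 0.115071×0.888×0.672 + 0.046259×0.888×0.328 + 0.041886×0.112×0.672 + 0.016838×0.112×0.328
        = 0.068667 + 0.013474 + 0.003153 + 0.000619 = 0.085913
The terms with burglary present sum to 0.014093, so
  P(burglary | ¬alarm, power surge) = 0.014093 / 0.085913 ≈ 0.164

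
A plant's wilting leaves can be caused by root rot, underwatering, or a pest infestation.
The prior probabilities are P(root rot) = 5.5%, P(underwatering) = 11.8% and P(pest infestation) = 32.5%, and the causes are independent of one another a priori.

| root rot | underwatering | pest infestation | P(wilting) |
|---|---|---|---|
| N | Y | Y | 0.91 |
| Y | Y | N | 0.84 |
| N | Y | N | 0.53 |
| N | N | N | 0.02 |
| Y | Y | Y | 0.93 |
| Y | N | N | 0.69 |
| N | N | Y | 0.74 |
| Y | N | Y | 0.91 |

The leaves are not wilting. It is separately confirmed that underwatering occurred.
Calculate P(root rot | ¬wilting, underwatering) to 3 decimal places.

P(root rot | ¬wilting, underwatering) ≈ 0.021

P(¬wilting | underwatering) = 0.47*0.945*0.675 + 0.09*0.945*0.325 + 0.16*0.055*0.675 + 0.07*0.055*0.325 = 0.299801 + 0.027641 + 0.005940 + 0.001251 = 0.334633
Restricting to configurations with root rot present: 0.005940 + 0.001251 = 0.007191.
P(root rot | ¬wilting, underwatering) = 0.007191 / 0.334633 ≈ 0.021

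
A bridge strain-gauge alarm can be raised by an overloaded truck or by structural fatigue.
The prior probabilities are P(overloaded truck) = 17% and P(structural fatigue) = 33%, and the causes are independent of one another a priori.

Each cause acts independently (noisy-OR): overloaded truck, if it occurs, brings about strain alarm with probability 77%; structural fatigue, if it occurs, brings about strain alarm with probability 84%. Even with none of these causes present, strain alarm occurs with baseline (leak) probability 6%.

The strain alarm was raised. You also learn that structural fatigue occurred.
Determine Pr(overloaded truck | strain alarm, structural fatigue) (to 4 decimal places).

Under noisy-OR, P(strain alarm | causes) = 1 − (1−0.06)·∏(1−qᵢ) over the active causes.
For the numerator, keep only overloaded truck=true terms: 0.965408*0.17 = 0.164119
Denominator P(strain alarm | structural fatigue): 0.8496*0.83 + 0.965408*0.17 = 0.869287
Posterior = 0.164119 / 0.869287 ≈ 0.1888

Pr(overloaded truck | strain alarm, structural fatigue) ≈ 0.1888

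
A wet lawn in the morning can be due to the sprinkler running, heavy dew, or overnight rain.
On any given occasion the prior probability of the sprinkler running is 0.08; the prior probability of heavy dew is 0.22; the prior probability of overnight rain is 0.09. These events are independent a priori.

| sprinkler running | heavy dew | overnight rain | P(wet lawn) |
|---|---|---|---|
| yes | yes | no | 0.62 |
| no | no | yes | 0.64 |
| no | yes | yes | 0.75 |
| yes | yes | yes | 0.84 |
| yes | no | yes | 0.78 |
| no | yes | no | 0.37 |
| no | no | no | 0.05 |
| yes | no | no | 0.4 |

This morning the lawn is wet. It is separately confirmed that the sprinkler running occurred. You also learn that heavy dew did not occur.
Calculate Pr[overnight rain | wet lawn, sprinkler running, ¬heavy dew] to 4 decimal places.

By total probability over both values of overnight rain:
  P(wet lawn | sprinkler running, ¬heavy dew) = 0.4*0.91 + 0.78*0.09
        = 0.364000 + 0.070200 = 0.434200
Keeping only the overnight rain-present terms gives 0.070200, so
  P(overnight rain | wet lawn, sprinkler running, ¬heavy dew) = 0.070200 / 0.434200 ≈ 0.1617

Pr[overnight rain | wet lawn, sprinkler running, ¬heavy dew] ≈ 0.1617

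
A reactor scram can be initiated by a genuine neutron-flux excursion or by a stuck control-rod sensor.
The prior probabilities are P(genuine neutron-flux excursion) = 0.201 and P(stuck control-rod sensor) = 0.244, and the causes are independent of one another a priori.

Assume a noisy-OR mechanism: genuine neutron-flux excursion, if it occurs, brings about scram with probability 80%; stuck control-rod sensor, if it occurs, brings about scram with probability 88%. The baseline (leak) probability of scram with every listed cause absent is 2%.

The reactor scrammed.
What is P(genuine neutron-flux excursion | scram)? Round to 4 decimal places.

Under noisy-OR, P(scram | causes) = 1 − (1−0.02)·∏(1−qᵢ) over the active causes.
P(scram) = 0.02·0.799·0.756 + 0.8824·0.799·0.244 + 0.804·0.201·0.756 + 0.97648·0.201·0.244 = 0.012081 + 0.172029 + 0.122173 + 0.047890 = 0.354173
Restricting to configurations with genuine neutron-flux excursion present: 0.122173 + 0.047890 = 0.170063.
So P(genuine neutron-flux excursion | scram) = 0.170063/0.354173 ≈ 0.4802.

P(genuine neutron-flux excursion | scram) ≈ 0.4802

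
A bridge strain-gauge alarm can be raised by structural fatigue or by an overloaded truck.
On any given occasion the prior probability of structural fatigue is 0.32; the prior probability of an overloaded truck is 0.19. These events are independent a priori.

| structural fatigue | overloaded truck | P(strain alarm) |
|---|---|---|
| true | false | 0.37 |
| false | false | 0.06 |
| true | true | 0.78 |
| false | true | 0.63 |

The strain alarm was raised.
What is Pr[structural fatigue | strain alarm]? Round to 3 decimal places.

P(strain alarm) = 0.06·0.68·0.81 + 0.63·0.68·0.19 + 0.37·0.32·0.81 + 0.78·0.32·0.19 = 0.033048 + 0.081396 + 0.095904 + 0.047424 = 0.257772
Of this, 0.143328 comes from 0.095904 + 0.047424 (the structural fatigue=true cases).
Hence the posterior is 0.143328/0.257772 ≈ 0.556.

Pr[structural fatigue | strain alarm] ≈ 0.556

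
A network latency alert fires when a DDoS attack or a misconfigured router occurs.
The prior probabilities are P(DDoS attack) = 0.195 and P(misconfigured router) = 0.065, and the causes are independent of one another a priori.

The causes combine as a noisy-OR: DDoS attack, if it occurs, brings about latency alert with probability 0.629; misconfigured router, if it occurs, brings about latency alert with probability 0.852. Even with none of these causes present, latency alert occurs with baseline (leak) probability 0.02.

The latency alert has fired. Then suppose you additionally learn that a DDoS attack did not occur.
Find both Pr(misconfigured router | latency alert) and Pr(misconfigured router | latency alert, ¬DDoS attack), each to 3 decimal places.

Under noisy-OR, P(latency alert | causes) = 1 − (1−0.02)·∏(1−qᵢ) over the active causes.
Enumerate the 4 (DDoS attack, misconfigured router) configurations and weight by the priors:
  P(latency alert) = 0.02*0.805*0.935 + 0.85496*0.805*0.065 + 0.63642*0.195*0.935 + 0.94619*0.195*0.065
        = 0.015054 + 0.044736 + 0.116035 + 0.011993 = 0.187818
Keeping only the misconfigured router-present terms gives 0.056729, so
  P(misconfigured router | latency alert) = 0.056729 / 0.187818 ≈ 0.302

Now also conditioning on DDoS attack≠true:
P(latency alert | ¬DDoS attack) = 0.02·0.935 + 0.85496·0.065 = 0.018700 + 0.055572 = 0.074272
Restricting to configurations with misconfigured router present: 0.85496·0.065 = 0.055572.
Hence the posterior is 0.055572/0.074272 ≈ 0.748.

Pr(misconfigured router | latency alert) ≈ 0.302; Pr(misconfigured router | latency alert, ¬DDoS attack) ≈ 0.748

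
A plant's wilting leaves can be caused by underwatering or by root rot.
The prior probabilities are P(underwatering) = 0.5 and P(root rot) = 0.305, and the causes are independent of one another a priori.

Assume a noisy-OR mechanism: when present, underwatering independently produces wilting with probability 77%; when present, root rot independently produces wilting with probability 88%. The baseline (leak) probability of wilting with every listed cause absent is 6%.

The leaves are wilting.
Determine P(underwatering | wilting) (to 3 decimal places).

Under noisy-OR, P(wilting | causes) = 1 − (1−0.06)·∏(1−qᵢ) over the active causes.
P(wilting) = 0.06×0.5×0.695 + 0.8872×0.5×0.305 + 0.7838×0.5×0.695 + 0.974056×0.5×0.305 = 0.020850 + 0.135298 + 0.272371 + 0.148544 = 0.577063
Of this, 0.420915 comes from 0.272371 + 0.148544 (the underwatering=true cases).
So P(underwatering | wilting) = 0.420915/0.577063 ≈ 0.729.

P(underwatering | wilting) ≈ 0.729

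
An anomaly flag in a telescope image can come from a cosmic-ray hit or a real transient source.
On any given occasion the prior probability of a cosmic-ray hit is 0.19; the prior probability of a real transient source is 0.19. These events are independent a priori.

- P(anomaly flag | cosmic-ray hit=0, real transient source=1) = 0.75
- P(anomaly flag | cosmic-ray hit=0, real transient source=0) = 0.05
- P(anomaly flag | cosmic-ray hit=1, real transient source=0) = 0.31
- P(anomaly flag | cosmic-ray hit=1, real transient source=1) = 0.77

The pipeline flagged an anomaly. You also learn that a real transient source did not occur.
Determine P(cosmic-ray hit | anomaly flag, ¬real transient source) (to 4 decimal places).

P(cosmic-ray hit | anomaly flag, ¬real transient source) ≈ 0.5926

Weight on cosmic-ray hit=true, given the evidence: 0.31*0.19 = 0.058900
Denominator P(anomaly flag | ¬real transient source): 0.05*0.81 + 0.31*0.19 = 0.099400
P(cosmic-ray hit | anomaly flag, ¬real transient source) = 0.058900/0.099400 ≈ 0.5926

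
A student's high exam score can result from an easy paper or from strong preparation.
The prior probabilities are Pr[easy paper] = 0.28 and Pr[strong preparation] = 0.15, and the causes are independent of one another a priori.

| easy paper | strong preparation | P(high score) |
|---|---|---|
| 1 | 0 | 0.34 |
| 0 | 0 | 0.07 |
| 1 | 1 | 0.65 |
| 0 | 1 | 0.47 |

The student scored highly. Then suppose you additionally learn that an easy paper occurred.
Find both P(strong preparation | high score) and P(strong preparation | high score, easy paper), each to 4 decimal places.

By total probability over the 4 (easy paper, strong preparation) configurations:
  P(high score) = 0.07·0.72·0.85 + 0.47·0.72·0.15 + 0.34·0.28·0.85 + 0.65·0.28·0.15
        = 0.042840 + 0.050760 + 0.080920 + 0.027300 = 0.201820
Keeping only the strong preparation-present terms gives 0.078060, so
  P(strong preparation | high score) = 0.078060 / 0.201820 ≈ 0.3868

Now condition on the additional information:
Weight on strong preparation=true, given the evidence: 0.65·0.15 = 0.097500
Denominator P(high score | easy paper): 0.34·0.85 + 0.65·0.15 = 0.386500
P(strong preparation | high score, easy paper) = 0.097500/0.386500 ≈ 0.2523

P(strong preparation | high score) ≈ 0.3868; P(strong preparation | high score, easy paper) ≈ 0.2523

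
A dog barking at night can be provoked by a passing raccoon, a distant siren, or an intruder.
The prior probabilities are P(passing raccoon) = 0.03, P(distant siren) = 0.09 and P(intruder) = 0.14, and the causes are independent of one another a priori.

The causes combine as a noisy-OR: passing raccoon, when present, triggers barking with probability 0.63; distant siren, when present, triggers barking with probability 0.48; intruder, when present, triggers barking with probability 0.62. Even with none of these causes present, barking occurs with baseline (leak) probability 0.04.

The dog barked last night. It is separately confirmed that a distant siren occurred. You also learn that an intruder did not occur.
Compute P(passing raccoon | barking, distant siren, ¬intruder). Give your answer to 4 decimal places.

P(passing raccoon | barking, distant siren, ¬intruder) ≈ 0.0479

Under noisy-OR, P(barking | causes) = 1 − (1−0.04)·∏(1−qᵢ) over the active causes.
Numerator (weight on configurations with passing raccoon): 0.815296×0.03 = 0.024459
Denominator P(barking | distant siren, ¬intruder): 0.5008×0.97 + 0.815296×0.03 = 0.510235
P(passing raccoon | barking, distant siren, ¬intruder) = 0.024459/0.510235 ≈ 0.0479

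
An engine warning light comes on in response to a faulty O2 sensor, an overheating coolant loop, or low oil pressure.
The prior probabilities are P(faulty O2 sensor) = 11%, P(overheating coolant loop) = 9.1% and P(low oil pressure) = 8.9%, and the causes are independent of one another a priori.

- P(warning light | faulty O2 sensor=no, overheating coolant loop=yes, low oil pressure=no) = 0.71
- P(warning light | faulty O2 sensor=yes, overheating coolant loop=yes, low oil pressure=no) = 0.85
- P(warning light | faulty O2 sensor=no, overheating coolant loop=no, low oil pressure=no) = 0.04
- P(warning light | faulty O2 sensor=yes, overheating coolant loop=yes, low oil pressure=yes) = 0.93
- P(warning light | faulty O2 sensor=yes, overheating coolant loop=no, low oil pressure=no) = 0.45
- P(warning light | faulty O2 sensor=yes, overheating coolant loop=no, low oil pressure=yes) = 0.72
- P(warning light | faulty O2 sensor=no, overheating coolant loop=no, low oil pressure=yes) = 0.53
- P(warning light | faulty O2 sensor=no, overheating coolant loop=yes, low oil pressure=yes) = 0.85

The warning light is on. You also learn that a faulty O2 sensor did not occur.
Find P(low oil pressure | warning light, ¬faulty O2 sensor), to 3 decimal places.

P(low oil pressure | warning light, ¬faulty O2 sensor) ≈ 0.351

P(warning light | ¬faulty O2 sensor) = 0.04*0.909*0.911 + 0.53*0.909*0.089 + 0.71*0.091*0.911 + 0.85*0.091*0.089 = 0.033124 + 0.042878 + 0.058860 + 0.006884 = 0.141746
The low oil pressure-present share is 0.042878 + 0.006884 = 0.049762.
So P(low oil pressure | warning light, ¬faulty O2 sensor) = 0.049762/0.141746 ≈ 0.351.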